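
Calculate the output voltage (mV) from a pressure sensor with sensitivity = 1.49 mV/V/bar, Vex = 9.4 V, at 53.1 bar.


Output = sensitivity * Vex * P.
Vout = 1.49 * 9.4 * 53.1
Vout = 14.006 * 53.1
Vout = 743.72 mV

743.72 mV


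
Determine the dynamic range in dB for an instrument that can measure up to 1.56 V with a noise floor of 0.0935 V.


Dynamic range = 20 * log10(Vmax / Vnoise).
DR = 20 * log10(1.56 / 0.0935)
DR = 20 * log10(16.68)
DR = 24.45 dB

24.45 dB


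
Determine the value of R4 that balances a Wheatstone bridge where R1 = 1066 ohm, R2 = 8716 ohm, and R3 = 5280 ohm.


At balance: R1*R4 = R2*R3, so R4 = R2*R3/R1.
R4 = 8716 * 5280 / 1066
R4 = 46020480 / 1066
R4 = 43171.18 ohm

43171.18 ohm


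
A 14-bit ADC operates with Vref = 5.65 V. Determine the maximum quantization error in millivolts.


The maximum quantization error is +/- LSB/2.
LSB = Vref / 2^n = 5.65 / 16384 = 0.00034485 V
Max error = LSB / 2 = 0.00034485 / 2 = 0.00017242 V
Max error = 0.1724 mV

0.1724 mV


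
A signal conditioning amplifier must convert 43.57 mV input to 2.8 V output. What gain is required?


Gain = Vout / Vin (converting to same units).
G = 2.8 V / 43.57 mV
G = 2800.0 mV / 43.57 mV
G = 64.26

64.26


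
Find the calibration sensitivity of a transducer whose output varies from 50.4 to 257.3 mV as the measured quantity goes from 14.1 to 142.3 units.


Sensitivity = (y2 - y1) / (x2 - x1).
S = (257.3 - 50.4) / (142.3 - 14.1)
S = 206.9 / 128.2
S = 1.6139 mV/unit

1.6139 mV/unit


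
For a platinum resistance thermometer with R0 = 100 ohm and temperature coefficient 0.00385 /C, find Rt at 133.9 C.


The RTD equation: Rt = R0 * (1 + alpha * T).
Rt = 100 * (1 + 0.00385 * 133.9)
Rt = 100 * (1 + 0.515515)
Rt = 100 * 1.515515
Rt = 151.552 ohm

151.552 ohm


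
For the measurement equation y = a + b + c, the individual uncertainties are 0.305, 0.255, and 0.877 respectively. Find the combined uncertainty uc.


For a sum of independent quantities, uc = sqrt(u1^2 + u2^2 + u3^2).
uc = sqrt(0.305^2 + 0.255^2 + 0.877^2)
uc = sqrt(0.093025 + 0.065025 + 0.769129)
uc = 0.9629

0.9629


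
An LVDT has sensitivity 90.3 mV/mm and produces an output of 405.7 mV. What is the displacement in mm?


Displacement = Vout / sensitivity.
d = 405.7 / 90.3
d = 4.493 mm

4.493 mm


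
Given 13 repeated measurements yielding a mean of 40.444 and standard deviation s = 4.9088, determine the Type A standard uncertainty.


The standard uncertainty for Type A evaluation is u = s / sqrt(n).
u = 4.9088 / sqrt(13)
u = 4.9088 / 3.6056
u = 1.3615

1.3615


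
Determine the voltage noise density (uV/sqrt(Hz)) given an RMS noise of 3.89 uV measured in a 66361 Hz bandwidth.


Noise spectral density = Vrms / sqrt(BW).
NSD = 3.89 / sqrt(66361)
NSD = 3.89 / 257.6063
NSD = 0.0151 uV/sqrt(Hz)

0.0151 uV/sqrt(Hz)


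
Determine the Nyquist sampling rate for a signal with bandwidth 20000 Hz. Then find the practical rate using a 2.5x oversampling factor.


By Nyquist theorem, fs_min = 2 * fmax.
fs_min = 2 * 20000 = 40000 Hz
Practical rate = 2.5 * fs_min = 2.5 * 40000 = 100000 Hz

fs_min = 40000 Hz, fs_practical = 100000 Hz


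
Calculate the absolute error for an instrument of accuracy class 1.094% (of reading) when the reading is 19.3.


Absolute error = (accuracy% / 100) * reading.
Error = (1.094 / 100) * 19.3
Error = 0.01094 * 19.3
Error = 0.2111

0.2111


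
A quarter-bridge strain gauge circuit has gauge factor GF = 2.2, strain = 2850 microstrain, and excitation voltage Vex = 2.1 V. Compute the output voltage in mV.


Quarter bridge output: Vout = (GF * epsilon * Vex) / 4.
Vout = (2.2 * 2850e-6 * 2.1) / 4
Vout = 0.013167 / 4 V
Vout = 0.00329175 V = 3.2918 mV

3.2918 mV


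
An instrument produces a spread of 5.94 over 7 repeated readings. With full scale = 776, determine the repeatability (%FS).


Repeatability = (spread / full scale) * 100%.
R = (5.94 / 776) * 100
R = 0.765 %FS

0.765 %FS


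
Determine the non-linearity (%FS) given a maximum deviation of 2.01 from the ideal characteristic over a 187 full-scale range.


Linearity error = (max deviation / full scale) * 100%.
Linearity = (2.01 / 187) * 100
Linearity = 1.075 %FS

1.075 %FS


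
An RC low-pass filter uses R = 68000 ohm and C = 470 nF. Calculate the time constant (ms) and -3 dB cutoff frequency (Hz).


Time constant: tau = R * C.
tau = 68000 * 4.70e-07 = 0.03196 s
tau = 31.96 ms
Cutoff frequency: fc = 1 / (2*pi*R*C).
fc = 1 / (2*pi*0.03196) = 4.98 Hz

tau = 31.96 ms, fc = 4.98 Hz


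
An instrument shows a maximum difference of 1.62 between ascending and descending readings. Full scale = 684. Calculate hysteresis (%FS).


Hysteresis = (max difference / full scale) * 100%.
H = (1.62 / 684) * 100
H = 0.237 %FS

0.237 %FS


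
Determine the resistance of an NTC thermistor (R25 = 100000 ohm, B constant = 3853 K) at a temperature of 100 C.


NTC thermistor equation: Rt = R25 * exp(B * (1/T - 1/T25)).
T in Kelvin: 373.15 K, T25 = 298.15 K
1/T - 1/T25 = 1/373.15 - 1/298.15 = -0.00067413
B * (1/T - 1/T25) = 3853 * -0.00067413 = -2.5974
Rt = 100000 * exp(-2.5974) = 7446.6 ohm

7446.6 ohm


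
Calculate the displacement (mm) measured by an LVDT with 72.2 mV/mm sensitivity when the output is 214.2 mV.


Displacement = Vout / sensitivity.
d = 214.2 / 72.2
d = 2.967 mm

2.967 mm


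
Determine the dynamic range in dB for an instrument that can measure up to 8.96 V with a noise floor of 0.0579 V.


Dynamic range = 20 * log10(Vmax / Vnoise).
DR = 20 * log10(8.96 / 0.0579)
DR = 20 * log10(154.75)
DR = 43.79 dB

43.79 dB


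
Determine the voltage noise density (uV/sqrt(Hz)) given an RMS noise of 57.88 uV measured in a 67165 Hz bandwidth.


Noise spectral density = Vrms / sqrt(BW).
NSD = 57.88 / sqrt(67165)
NSD = 57.88 / 259.1621
NSD = 0.2233 uV/sqrt(Hz)

0.2233 uV/sqrt(Hz)


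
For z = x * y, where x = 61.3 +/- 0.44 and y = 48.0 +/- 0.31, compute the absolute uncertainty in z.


For a product z = x*y, the relative uncertainty is:
uz/z = sqrt((ux/x)^2 + (uy/y)^2)
Relative uncertainties: ux/x = 0.44/61.3 = 0.007178
uy/y = 0.31/48.0 = 0.006458
z = 61.3 * 48.0 = 2942.4
uz = 2942.4 * sqrt(0.007178^2 + 0.006458^2) = 28.411

28.411


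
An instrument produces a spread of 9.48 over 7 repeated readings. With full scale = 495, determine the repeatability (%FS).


Repeatability = (spread / full scale) * 100%.
R = (9.48 / 495) * 100
R = 1.915 %FS

1.915 %FS


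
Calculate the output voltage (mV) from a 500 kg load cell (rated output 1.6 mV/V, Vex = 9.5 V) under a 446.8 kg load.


Vout = rated_output * Vex * (load / capacity).
Vout = 1.6 * 9.5 * (446.8 / 500)
Vout = 1.6 * 9.5 * 0.8936
Vout = 13.583 mV

13.583 mV


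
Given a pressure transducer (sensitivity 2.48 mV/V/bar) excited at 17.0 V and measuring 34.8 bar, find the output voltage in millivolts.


Output = sensitivity * Vex * P.
Vout = 2.48 * 17.0 * 34.8
Vout = 42.16 * 34.8
Vout = 1467.17 mV

1467.17 mV


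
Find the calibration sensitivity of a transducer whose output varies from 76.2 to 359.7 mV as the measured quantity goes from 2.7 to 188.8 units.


Sensitivity = (y2 - y1) / (x2 - x1).
S = (359.7 - 76.2) / (188.8 - 2.7)
S = 283.5 / 186.1
S = 1.5234 mV/unit

1.5234 mV/unit


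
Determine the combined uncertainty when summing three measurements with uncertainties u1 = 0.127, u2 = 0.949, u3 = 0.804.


For a sum of independent quantities, uc = sqrt(u1^2 + u2^2 + u3^2).
uc = sqrt(0.127^2 + 0.949^2 + 0.804^2)
uc = sqrt(0.016129 + 0.900601 + 0.646416)
uc = 1.2503

1.2503


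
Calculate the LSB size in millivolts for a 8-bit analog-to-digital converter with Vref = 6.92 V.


The resolution (LSB) of an ADC is Vref / 2^n.
LSB = 6.92 / 2^8
LSB = 6.92 / 256
LSB = 0.02703125 V = 27.03125 mV

27.03125 mV


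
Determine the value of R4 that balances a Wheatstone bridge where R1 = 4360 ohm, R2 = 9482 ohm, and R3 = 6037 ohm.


At balance: R1*R4 = R2*R3, so R4 = R2*R3/R1.
R4 = 9482 * 6037 / 4360
R4 = 57242834 / 4360
R4 = 13129.09 ohm

13129.09 ohm


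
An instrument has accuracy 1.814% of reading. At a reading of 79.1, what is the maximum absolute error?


Absolute error = (accuracy% / 100) * reading.
Error = (1.814 / 100) * 79.1
Error = 0.01814 * 79.1
Error = 1.4349

1.4349


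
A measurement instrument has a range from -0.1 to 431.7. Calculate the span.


Span = upper range - lower range.
Span = 431.7 - (-0.1)
Span = 431.8

431.8


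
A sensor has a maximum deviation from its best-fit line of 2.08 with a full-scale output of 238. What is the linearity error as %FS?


Linearity error = (max deviation / full scale) * 100%.
Linearity = (2.08 / 238) * 100
Linearity = 0.874 %FS

0.874 %FS


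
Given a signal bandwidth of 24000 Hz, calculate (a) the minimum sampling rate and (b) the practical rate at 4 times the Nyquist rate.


By Nyquist theorem, fs_min = 2 * fmax.
fs_min = 2 * 24000 = 48000 Hz
Practical rate = 4 * fs_min = 4 * 48000 = 192000 Hz

fs_min = 48000 Hz, fs_practical = 192000 Hz


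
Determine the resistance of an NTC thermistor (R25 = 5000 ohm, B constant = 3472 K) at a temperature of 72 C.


NTC thermistor equation: Rt = R25 * exp(B * (1/T - 1/T25)).
T in Kelvin: 345.15 K, T25 = 298.15 K
1/T - 1/T25 = 1/345.15 - 1/298.15 = -0.00045673
B * (1/T - 1/T25) = 3472 * -0.00045673 = -1.5858
Rt = 5000 * exp(-1.5858) = 1024.0 ohm

1024.0 ohm


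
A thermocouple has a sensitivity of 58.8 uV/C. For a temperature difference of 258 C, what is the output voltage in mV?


The thermocouple output V = sensitivity * dT.
V = 58.8 uV/C * 258 C
V = 15170.4 uV
V = 15.17 mV

15.17 mV


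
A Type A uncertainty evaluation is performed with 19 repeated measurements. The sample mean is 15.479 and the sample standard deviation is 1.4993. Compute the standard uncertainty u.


The standard uncertainty for Type A evaluation is u = s / sqrt(n).
u = 1.4993 / sqrt(19)
u = 1.4993 / 4.3589
u = 0.344

0.344


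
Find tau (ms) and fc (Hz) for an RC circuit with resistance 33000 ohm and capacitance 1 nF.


Time constant: tau = R * C.
tau = 33000 * 1.00e-09 = 3.3e-05 s
tau = 0.033 ms
Cutoff frequency: fc = 1 / (2*pi*R*C).
fc = 1 / (2*pi*3.3e-05) = 4822.88 Hz

tau = 0.033 ms, fc = 4822.88 Hz


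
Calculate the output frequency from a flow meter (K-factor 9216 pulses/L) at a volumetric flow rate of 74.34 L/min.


Frequency = K * Q / 60 (converting L/min to L/s).
f = 9216 * 74.34 / 60
f = 685117.44 / 60
f = 11418.62 Hz

11418.62 Hz


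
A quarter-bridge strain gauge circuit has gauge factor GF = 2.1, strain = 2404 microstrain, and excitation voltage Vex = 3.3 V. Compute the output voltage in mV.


Quarter bridge output: Vout = (GF * epsilon * Vex) / 4.
Vout = (2.1 * 2404e-6 * 3.3) / 4
Vout = 0.01665972 / 4 V
Vout = 0.00416493 V = 4.1649 mV

4.1649 mV


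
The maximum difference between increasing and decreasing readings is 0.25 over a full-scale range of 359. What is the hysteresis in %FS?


Hysteresis = (max difference / full scale) * 100%.
H = (0.25 / 359) * 100
H = 0.07 %FS

0.07 %FS


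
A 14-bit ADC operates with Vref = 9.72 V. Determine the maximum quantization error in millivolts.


The maximum quantization error is +/- LSB/2.
LSB = Vref / 2^n = 9.72 / 16384 = 0.00059326 V
Max error = LSB / 2 = 0.00059326 / 2 = 0.00029663 V
Max error = 0.2966 mV

0.2966 mV


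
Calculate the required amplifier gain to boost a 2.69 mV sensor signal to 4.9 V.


Gain = Vout / Vin (converting to same units).
G = 4.9 V / 2.69 mV
G = 4900.0 mV / 2.69 mV
G = 1821.56

1821.56


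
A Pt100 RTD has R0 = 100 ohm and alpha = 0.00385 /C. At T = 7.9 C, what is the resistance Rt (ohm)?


The RTD equation: Rt = R0 * (1 + alpha * T).
Rt = 100 * (1 + 0.00385 * 7.9)
Rt = 100 * (1 + 0.030415)
Rt = 100 * 1.030415
Rt = 103.042 ohm

103.042 ohm


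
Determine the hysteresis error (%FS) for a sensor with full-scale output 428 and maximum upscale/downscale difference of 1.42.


Hysteresis = (max difference / full scale) * 100%.
H = (1.42 / 428) * 100
H = 0.332 %FS

0.332 %FS


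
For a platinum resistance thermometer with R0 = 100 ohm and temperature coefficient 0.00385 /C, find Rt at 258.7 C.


The RTD equation: Rt = R0 * (1 + alpha * T).
Rt = 100 * (1 + 0.00385 * 258.7)
Rt = 100 * (1 + 0.995995)
Rt = 100 * 1.995995
Rt = 199.6 ohm

199.6 ohm


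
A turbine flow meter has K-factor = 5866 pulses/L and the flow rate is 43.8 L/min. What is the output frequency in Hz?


Frequency = K * Q / 60 (converting L/min to L/s).
f = 5866 * 43.8 / 60
f = 256930.8 / 60
f = 4282.18 Hz

4282.18 Hz


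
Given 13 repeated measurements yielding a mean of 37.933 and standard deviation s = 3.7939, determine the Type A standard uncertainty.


The standard uncertainty for Type A evaluation is u = s / sqrt(n).
u = 3.7939 / sqrt(13)
u = 3.7939 / 3.6056
u = 1.0522

1.0522


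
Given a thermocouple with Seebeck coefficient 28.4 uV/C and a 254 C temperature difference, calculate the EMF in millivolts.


The thermocouple output V = sensitivity * dT.
V = 28.4 uV/C * 254 C
V = 7213.6 uV
V = 7.214 mV

7.214 mV


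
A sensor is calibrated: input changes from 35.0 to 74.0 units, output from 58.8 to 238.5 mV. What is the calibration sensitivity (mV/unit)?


Sensitivity = (y2 - y1) / (x2 - x1).
S = (238.5 - 58.8) / (74.0 - 35.0)
S = 179.7 / 39.0
S = 4.6077 mV/unit

4.6077 mV/unit


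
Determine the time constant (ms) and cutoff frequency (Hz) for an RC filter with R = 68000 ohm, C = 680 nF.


Time constant: tau = R * C.
tau = 68000 * 6.80e-07 = 0.04624 s
tau = 46.24 ms
Cutoff frequency: fc = 1 / (2*pi*R*C).
fc = 1 / (2*pi*0.04624) = 3.44 Hz

tau = 46.24 ms, fc = 3.44 Hz


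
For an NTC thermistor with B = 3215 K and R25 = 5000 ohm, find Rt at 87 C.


NTC thermistor equation: Rt = R25 * exp(B * (1/T - 1/T25)).
T in Kelvin: 360.15 K, T25 = 298.15 K
1/T - 1/T25 = 1/360.15 - 1/298.15 = -0.0005774
B * (1/T - 1/T25) = 3215 * -0.0005774 = -1.8563
Rt = 5000 * exp(-1.8563) = 781.2 ohm

781.2 ohm


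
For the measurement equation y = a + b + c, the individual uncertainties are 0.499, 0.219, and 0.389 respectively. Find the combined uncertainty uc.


For a sum of independent quantities, uc = sqrt(u1^2 + u2^2 + u3^2).
uc = sqrt(0.499^2 + 0.219^2 + 0.389^2)
uc = sqrt(0.249001 + 0.047961 + 0.151321)
uc = 0.6695

0.6695


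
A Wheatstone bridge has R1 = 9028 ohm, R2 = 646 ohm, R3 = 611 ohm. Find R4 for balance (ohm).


At balance: R1*R4 = R2*R3, so R4 = R2*R3/R1.
R4 = 646 * 611 / 9028
R4 = 394706 / 9028
R4 = 43.72 ohm

43.72 ohm


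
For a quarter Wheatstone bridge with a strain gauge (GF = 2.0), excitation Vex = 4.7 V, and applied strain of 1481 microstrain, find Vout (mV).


Quarter bridge output: Vout = (GF * epsilon * Vex) / 4.
Vout = (2.0 * 1481e-6 * 4.7) / 4
Vout = 0.0139214 / 4 V
Vout = 0.00348035 V = 3.4803 mV

3.4803 mV


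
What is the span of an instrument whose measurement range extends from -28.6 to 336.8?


Span = upper range - lower range.
Span = 336.8 - (-28.6)
Span = 365.4

365.4


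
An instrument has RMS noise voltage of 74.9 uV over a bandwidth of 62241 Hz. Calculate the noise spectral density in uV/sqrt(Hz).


Noise spectral density = Vrms / sqrt(BW).
NSD = 74.9 / sqrt(62241)
NSD = 74.9 / 249.4815
NSD = 0.3002 uV/sqrt(Hz)

0.3002 uV/sqrt(Hz)


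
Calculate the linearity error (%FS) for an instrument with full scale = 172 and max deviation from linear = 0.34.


Linearity error = (max deviation / full scale) * 100%.
Linearity = (0.34 / 172) * 100
Linearity = 0.198 %FS

0.198 %FS


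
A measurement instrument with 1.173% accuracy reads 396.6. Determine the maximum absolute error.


Absolute error = (accuracy% / 100) * reading.
Error = (1.173 / 100) * 396.6
Error = 0.01173 * 396.6
Error = 4.6521

4.6521


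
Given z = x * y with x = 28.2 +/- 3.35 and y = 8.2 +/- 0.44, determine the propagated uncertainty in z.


For a product z = x*y, the relative uncertainty is:
uz/z = sqrt((ux/x)^2 + (uy/y)^2)
Relative uncertainties: ux/x = 3.35/28.2 = 0.118794
uy/y = 0.44/8.2 = 0.053659
z = 28.2 * 8.2 = 231.2
uz = 231.2 * sqrt(0.118794^2 + 0.053659^2) = 30.142

30.142


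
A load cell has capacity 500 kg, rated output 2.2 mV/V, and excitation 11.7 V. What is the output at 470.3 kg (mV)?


Vout = rated_output * Vex * (load / capacity).
Vout = 2.2 * 11.7 * (470.3 / 500)
Vout = 2.2 * 11.7 * 0.9406
Vout = 24.211 mV

24.211 mV


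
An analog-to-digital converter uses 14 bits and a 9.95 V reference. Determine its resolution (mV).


The resolution (LSB) of an ADC is Vref / 2^n.
LSB = 9.95 / 2^14
LSB = 9.95 / 16384
LSB = 0.0006073 V = 0.6072998 mV

0.6072998 mV


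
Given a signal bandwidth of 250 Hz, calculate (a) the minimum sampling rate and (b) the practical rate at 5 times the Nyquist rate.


By Nyquist theorem, fs_min = 2 * fmax.
fs_min = 2 * 250 = 500 Hz
Practical rate = 5 * fs_min = 5 * 500 = 2500 Hz

fs_min = 500 Hz, fs_practical = 2500 Hz


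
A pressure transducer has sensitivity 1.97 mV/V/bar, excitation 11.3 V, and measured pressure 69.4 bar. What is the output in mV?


Output = sensitivity * Vex * P.
Vout = 1.97 * 11.3 * 69.4
Vout = 22.261 * 69.4
Vout = 1544.91 mV

1544.91 mV


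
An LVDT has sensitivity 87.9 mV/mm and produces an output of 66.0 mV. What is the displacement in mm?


Displacement = Vout / sensitivity.
d = 66.0 / 87.9
d = 0.751 mm

0.751 mm


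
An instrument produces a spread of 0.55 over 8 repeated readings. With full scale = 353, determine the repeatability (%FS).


Repeatability = (spread / full scale) * 100%.
R = (0.55 / 353) * 100
R = 0.156 %FS

0.156 %FS


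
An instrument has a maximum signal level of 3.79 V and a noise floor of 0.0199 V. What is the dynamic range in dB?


Dynamic range = 20 * log10(Vmax / Vnoise).
DR = 20 * log10(3.79 / 0.0199)
DR = 20 * log10(190.45)
DR = 45.6 dB

45.6 dB


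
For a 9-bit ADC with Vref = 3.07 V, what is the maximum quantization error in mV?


The maximum quantization error is +/- LSB/2.
LSB = Vref / 2^n = 3.07 / 512 = 0.00599609 V
Max error = LSB / 2 = 0.00599609 / 2 = 0.00299805 V
Max error = 2.998 mV

2.998 mV


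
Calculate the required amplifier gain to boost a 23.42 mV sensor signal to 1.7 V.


Gain = Vout / Vin (converting to same units).
G = 1.7 V / 23.42 mV
G = 1700.0 mV / 23.42 mV
G = 72.59

72.59


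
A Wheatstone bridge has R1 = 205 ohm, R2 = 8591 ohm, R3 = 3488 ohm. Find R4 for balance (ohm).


At balance: R1*R4 = R2*R3, so R4 = R2*R3/R1.
R4 = 8591 * 3488 / 205
R4 = 29965408 / 205
R4 = 146172.72 ohm

146172.72 ohm


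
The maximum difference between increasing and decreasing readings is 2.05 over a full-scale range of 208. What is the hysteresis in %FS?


Hysteresis = (max difference / full scale) * 100%.
H = (2.05 / 208) * 100
H = 0.986 %FS

0.986 %FS


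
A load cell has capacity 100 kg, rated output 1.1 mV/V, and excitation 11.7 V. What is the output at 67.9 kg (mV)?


Vout = rated_output * Vex * (load / capacity).
Vout = 1.1 * 11.7 * (67.9 / 100)
Vout = 1.1 * 11.7 * 0.679
Vout = 8.739 mV

8.739 mV


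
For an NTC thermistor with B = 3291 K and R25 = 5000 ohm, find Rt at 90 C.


NTC thermistor equation: Rt = R25 * exp(B * (1/T - 1/T25)).
T in Kelvin: 363.15 K, T25 = 298.15 K
1/T - 1/T25 = 1/363.15 - 1/298.15 = -0.00060033
B * (1/T - 1/T25) = 3291 * -0.00060033 = -1.9757
Rt = 5000 * exp(-1.9757) = 693.3 ohm

693.3 ohm


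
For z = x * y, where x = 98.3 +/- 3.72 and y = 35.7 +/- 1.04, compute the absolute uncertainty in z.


For a product z = x*y, the relative uncertainty is:
uz/z = sqrt((ux/x)^2 + (uy/y)^2)
Relative uncertainties: ux/x = 3.72/98.3 = 0.037843
uy/y = 1.04/35.7 = 0.029132
z = 98.3 * 35.7 = 3509.3
uz = 3509.3 * sqrt(0.037843^2 + 0.029132^2) = 167.596

167.596


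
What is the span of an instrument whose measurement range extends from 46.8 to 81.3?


Span = upper range - lower range.
Span = 81.3 - (46.8)
Span = 34.5

34.5


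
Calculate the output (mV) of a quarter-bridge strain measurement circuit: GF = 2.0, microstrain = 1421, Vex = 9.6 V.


Quarter bridge output: Vout = (GF * epsilon * Vex) / 4.
Vout = (2.0 * 1421e-6 * 9.6) / 4
Vout = 0.0272832 / 4 V
Vout = 0.0068208 V = 6.8208 mV

6.8208 mV


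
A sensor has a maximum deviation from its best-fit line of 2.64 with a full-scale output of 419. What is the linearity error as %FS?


Linearity error = (max deviation / full scale) * 100%.
Linearity = (2.64 / 419) * 100
Linearity = 0.63 %FS

0.63 %FS


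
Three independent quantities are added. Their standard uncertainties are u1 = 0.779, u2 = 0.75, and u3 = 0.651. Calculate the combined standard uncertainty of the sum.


For a sum of independent quantities, uc = sqrt(u1^2 + u2^2 + u3^2).
uc = sqrt(0.779^2 + 0.75^2 + 0.651^2)
uc = sqrt(0.606841 + 0.5625 + 0.423801)
uc = 1.2622

1.2622


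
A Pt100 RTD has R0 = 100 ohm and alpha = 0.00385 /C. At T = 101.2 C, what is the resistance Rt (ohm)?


The RTD equation: Rt = R0 * (1 + alpha * T).
Rt = 100 * (1 + 0.00385 * 101.2)
Rt = 100 * (1 + 0.38962)
Rt = 100 * 1.38962
Rt = 138.962 ohm

138.962 ohm


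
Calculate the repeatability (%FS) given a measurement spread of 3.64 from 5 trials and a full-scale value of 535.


Repeatability = (spread / full scale) * 100%.
R = (3.64 / 535) * 100
R = 0.68 %FS

0.68 %FS


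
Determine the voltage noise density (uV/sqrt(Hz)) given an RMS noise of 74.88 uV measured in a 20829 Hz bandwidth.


Noise spectral density = Vrms / sqrt(BW).
NSD = 74.88 / sqrt(20829)
NSD = 74.88 / 144.3226
NSD = 0.5188 uV/sqrt(Hz)

0.5188 uV/sqrt(Hz)


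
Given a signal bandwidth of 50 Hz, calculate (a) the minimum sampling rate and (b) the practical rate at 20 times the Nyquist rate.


By Nyquist theorem, fs_min = 2 * fmax.
fs_min = 2 * 50 = 100 Hz
Practical rate = 20 * fs_min = 20 * 100 = 2000 Hz

fs_min = 100 Hz, fs_practical = 2000 Hz


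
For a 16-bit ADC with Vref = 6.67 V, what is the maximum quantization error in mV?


The maximum quantization error is +/- LSB/2.
LSB = Vref / 2^n = 6.67 / 65536 = 0.00010178 V
Max error = LSB / 2 = 0.00010178 / 2 = 5.089e-05 V
Max error = 0.0509 mV

0.0509 mV


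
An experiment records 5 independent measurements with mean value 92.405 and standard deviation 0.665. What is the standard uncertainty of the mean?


The standard uncertainty for Type A evaluation is u = s / sqrt(n).
u = 0.665 / sqrt(5)
u = 0.665 / 2.2361
u = 0.2974

0.2974


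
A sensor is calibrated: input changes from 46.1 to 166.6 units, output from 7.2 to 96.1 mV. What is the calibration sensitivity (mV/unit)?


Sensitivity = (y2 - y1) / (x2 - x1).
S = (96.1 - 7.2) / (166.6 - 46.1)
S = 88.9 / 120.5
S = 0.7378 mV/unit

0.7378 mV/unit


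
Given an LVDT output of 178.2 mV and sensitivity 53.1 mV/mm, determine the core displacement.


Displacement = Vout / sensitivity.
d = 178.2 / 53.1
d = 3.356 mm

3.356 mm


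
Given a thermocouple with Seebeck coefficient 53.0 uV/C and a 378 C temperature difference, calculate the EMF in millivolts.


The thermocouple output V = sensitivity * dT.
V = 53.0 uV/C * 378 C
V = 20034.0 uV
V = 20.034 mV

20.034 mV


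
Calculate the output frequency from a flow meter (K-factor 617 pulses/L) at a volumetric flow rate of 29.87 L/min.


Frequency = K * Q / 60 (converting L/min to L/s).
f = 617 * 29.87 / 60
f = 18429.79 / 60
f = 307.16 Hz

307.16 Hz


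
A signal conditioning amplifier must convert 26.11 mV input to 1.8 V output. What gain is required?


Gain = Vout / Vin (converting to same units).
G = 1.8 V / 26.11 mV
G = 1800.0 mV / 26.11 mV
G = 68.94

68.94


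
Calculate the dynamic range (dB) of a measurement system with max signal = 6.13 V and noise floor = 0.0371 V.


Dynamic range = 20 * log10(Vmax / Vnoise).
DR = 20 * log10(6.13 / 0.0371)
DR = 20 * log10(165.23)
DR = 44.36 dB

44.36 dB


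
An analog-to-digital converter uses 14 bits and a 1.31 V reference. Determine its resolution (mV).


The resolution (LSB) of an ADC is Vref / 2^n.
LSB = 1.31 / 2^14
LSB = 1.31 / 16384
LSB = 7.996e-05 V = 0.07995605 mV

0.07995605 mV


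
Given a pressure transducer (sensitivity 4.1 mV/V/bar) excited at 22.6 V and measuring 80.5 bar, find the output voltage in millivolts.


Output = sensitivity * Vex * P.
Vout = 4.1 * 22.6 * 80.5
Vout = 92.66 * 80.5
Vout = 7459.13 mV

7459.13 mV


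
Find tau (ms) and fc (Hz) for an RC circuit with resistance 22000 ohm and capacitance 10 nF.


Time constant: tau = R * C.
tau = 22000 * 1.00e-08 = 0.00022 s
tau = 0.22 ms
Cutoff frequency: fc = 1 / (2*pi*R*C).
fc = 1 / (2*pi*0.00022) = 723.43 Hz

tau = 0.22 ms, fc = 723.43 Hz


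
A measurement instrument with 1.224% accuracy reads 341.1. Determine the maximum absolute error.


Absolute error = (accuracy% / 100) * reading.
Error = (1.224 / 100) * 341.1
Error = 0.01224 * 341.1
Error = 4.1751

4.1751


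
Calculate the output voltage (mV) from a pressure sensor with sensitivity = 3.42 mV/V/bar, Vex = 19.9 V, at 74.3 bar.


Output = sensitivity * Vex * P.
Vout = 3.42 * 19.9 * 74.3
Vout = 68.058 * 74.3
Vout = 5056.71 mV

5056.71 mV


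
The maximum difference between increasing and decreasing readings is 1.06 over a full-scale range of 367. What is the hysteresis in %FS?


Hysteresis = (max difference / full scale) * 100%.
H = (1.06 / 367) * 100
H = 0.289 %FS

0.289 %FS


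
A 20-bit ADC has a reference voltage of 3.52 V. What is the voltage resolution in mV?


The resolution (LSB) of an ADC is Vref / 2^n.
LSB = 3.52 / 2^20
LSB = 3.52 / 1048576
LSB = 3.36e-06 V = 0.00335693 mV

0.00335693 mV


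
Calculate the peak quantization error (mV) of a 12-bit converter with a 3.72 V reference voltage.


The maximum quantization error is +/- LSB/2.
LSB = Vref / 2^n = 3.72 / 4096 = 0.0009082 V
Max error = LSB / 2 = 0.0009082 / 2 = 0.0004541 V
Max error = 0.4541 mV

0.4541 mV


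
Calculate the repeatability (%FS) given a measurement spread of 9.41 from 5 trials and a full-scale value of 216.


Repeatability = (spread / full scale) * 100%.
R = (9.41 / 216) * 100
R = 4.356 %FS

4.356 %FS


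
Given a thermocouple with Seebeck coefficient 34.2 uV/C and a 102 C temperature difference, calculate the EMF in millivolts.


The thermocouple output V = sensitivity * dT.
V = 34.2 uV/C * 102 C
V = 3488.4 uV
V = 3.488 mV

3.488 mV


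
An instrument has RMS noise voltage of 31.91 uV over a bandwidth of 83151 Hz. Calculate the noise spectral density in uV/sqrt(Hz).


Noise spectral density = Vrms / sqrt(BW).
NSD = 31.91 / sqrt(83151)
NSD = 31.91 / 288.3592
NSD = 0.1107 uV/sqrt(Hz)

0.1107 uV/sqrt(Hz)


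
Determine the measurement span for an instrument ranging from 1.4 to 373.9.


Span = upper range - lower range.
Span = 373.9 - (1.4)
Span = 372.5

372.5


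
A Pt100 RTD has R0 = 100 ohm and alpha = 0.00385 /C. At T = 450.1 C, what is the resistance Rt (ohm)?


The RTD equation: Rt = R0 * (1 + alpha * T).
Rt = 100 * (1 + 0.00385 * 450.1)
Rt = 100 * (1 + 1.732885)
Rt = 100 * 2.732885
Rt = 273.289 ohm

273.289 ohm


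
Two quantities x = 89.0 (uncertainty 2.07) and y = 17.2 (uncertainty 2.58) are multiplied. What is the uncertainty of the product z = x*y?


For a product z = x*y, the relative uncertainty is:
uz/z = sqrt((ux/x)^2 + (uy/y)^2)
Relative uncertainties: ux/x = 2.07/89.0 = 0.023258
uy/y = 2.58/17.2 = 0.15
z = 89.0 * 17.2 = 1530.8
uz = 1530.8 * sqrt(0.023258^2 + 0.15^2) = 232.364

232.364


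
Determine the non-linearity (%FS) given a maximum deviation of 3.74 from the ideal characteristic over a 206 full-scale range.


Linearity error = (max deviation / full scale) * 100%.
Linearity = (3.74 / 206) * 100
Linearity = 1.816 %FS

1.816 %FS


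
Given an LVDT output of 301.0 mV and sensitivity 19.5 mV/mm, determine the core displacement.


Displacement = Vout / sensitivity.
d = 301.0 / 19.5
d = 15.436 mm

15.436 mm


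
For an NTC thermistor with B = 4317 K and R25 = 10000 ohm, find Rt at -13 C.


NTC thermistor equation: Rt = R25 * exp(B * (1/T - 1/T25)).
T in Kelvin: 260.15 K, T25 = 298.15 K
1/T - 1/T25 = 1/260.15 - 1/298.15 = 0.00048992
B * (1/T - 1/T25) = 4317 * 0.00048992 = 2.115
Rt = 10000 * exp(2.115) = 82894.5 ohm

82894.5 ohm


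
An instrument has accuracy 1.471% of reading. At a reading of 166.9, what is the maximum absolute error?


Absolute error = (accuracy% / 100) * reading.
Error = (1.471 / 100) * 166.9
Error = 0.01471 * 166.9
Error = 2.4551

2.4551


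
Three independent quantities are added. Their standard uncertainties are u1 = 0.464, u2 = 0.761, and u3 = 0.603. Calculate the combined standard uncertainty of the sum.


For a sum of independent quantities, uc = sqrt(u1^2 + u2^2 + u3^2).
uc = sqrt(0.464^2 + 0.761^2 + 0.603^2)
uc = sqrt(0.215296 + 0.579121 + 0.363609)
uc = 1.0761

1.0761


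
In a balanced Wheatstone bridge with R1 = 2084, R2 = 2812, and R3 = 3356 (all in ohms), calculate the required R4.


At balance: R1*R4 = R2*R3, so R4 = R2*R3/R1.
R4 = 2812 * 3356 / 2084
R4 = 9437072 / 2084
R4 = 4528.35 ohm

4528.35 ohm


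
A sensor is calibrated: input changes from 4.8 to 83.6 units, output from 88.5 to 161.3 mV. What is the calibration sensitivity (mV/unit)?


Sensitivity = (y2 - y1) / (x2 - x1).
S = (161.3 - 88.5) / (83.6 - 4.8)
S = 72.8 / 78.8
S = 0.9239 mV/unit

0.9239 mV/unit


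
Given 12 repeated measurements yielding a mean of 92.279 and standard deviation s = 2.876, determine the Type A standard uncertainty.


The standard uncertainty for Type A evaluation is u = s / sqrt(n).
u = 2.876 / sqrt(12)
u = 2.876 / 3.4641
u = 0.8302

0.8302


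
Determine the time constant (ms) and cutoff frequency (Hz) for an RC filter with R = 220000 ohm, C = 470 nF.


Time constant: tau = R * C.
tau = 220000 * 4.70e-07 = 0.1034 s
tau = 103.4 ms
Cutoff frequency: fc = 1 / (2*pi*R*C).
fc = 1 / (2*pi*0.1034) = 1.54 Hz

tau = 103.4 ms, fc = 1.54 Hz


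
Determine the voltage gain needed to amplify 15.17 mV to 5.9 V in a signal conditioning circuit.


Gain = Vout / Vin (converting to same units).
G = 5.9 V / 15.17 mV
G = 5900.0 mV / 15.17 mV
G = 388.93

388.93


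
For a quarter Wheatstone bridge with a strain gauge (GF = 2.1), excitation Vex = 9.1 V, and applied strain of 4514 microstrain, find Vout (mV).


Quarter bridge output: Vout = (GF * epsilon * Vex) / 4.
Vout = (2.1 * 4514e-6 * 9.1) / 4
Vout = 0.08626254 / 4 V
Vout = 0.02156563 V = 21.5656 mV

21.5656 mV


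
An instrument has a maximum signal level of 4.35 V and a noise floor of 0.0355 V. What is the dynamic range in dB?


Dynamic range = 20 * log10(Vmax / Vnoise).
DR = 20 * log10(4.35 / 0.0355)
DR = 20 * log10(122.54)
DR = 41.77 dB

41.77 dB


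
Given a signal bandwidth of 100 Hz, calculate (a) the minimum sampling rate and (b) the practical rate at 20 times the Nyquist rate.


By Nyquist theorem, fs_min = 2 * fmax.
fs_min = 2 * 100 = 200 Hz
Practical rate = 20 * fs_min = 20 * 200 = 4000 Hz

fs_min = 200 Hz, fs_practical = 4000 Hz


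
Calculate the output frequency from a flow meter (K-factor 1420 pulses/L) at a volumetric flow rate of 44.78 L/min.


Frequency = K * Q / 60 (converting L/min to L/s).
f = 1420 * 44.78 / 60
f = 63587.6 / 60
f = 1059.79 Hz

1059.79 Hz


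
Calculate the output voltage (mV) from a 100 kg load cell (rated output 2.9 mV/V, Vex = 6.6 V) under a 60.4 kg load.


Vout = rated_output * Vex * (load / capacity).
Vout = 2.9 * 6.6 * (60.4 / 100)
Vout = 2.9 * 6.6 * 0.604
Vout = 11.561 mV

11.561 mV


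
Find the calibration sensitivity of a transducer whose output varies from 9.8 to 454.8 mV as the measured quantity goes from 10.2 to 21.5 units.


Sensitivity = (y2 - y1) / (x2 - x1).
S = (454.8 - 9.8) / (21.5 - 10.2)
S = 445.0 / 11.3
S = 39.3805 mV/unit

39.3805 mV/unit


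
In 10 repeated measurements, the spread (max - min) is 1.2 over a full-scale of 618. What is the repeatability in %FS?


Repeatability = (spread / full scale) * 100%.
R = (1.2 / 618) * 100
R = 0.194 %FS

0.194 %FS


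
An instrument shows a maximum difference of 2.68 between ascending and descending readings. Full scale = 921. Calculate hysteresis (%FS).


Hysteresis = (max difference / full scale) * 100%.
H = (2.68 / 921) * 100
H = 0.291 %FS

0.291 %FS


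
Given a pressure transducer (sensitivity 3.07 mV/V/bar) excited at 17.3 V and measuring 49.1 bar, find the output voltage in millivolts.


Output = sensitivity * Vex * P.
Vout = 3.07 * 17.3 * 49.1
Vout = 53.111 * 49.1
Vout = 2607.75 mV

2607.75 mV


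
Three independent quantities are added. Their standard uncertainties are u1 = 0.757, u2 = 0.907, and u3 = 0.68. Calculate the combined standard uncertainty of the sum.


For a sum of independent quantities, uc = sqrt(u1^2 + u2^2 + u3^2).
uc = sqrt(0.757^2 + 0.907^2 + 0.68^2)
uc = sqrt(0.573049 + 0.822649 + 0.4624)
uc = 1.3631

1.3631


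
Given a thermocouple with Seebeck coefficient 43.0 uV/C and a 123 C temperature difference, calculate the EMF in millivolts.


The thermocouple output V = sensitivity * dT.
V = 43.0 uV/C * 123 C
V = 5289.0 uV
V = 5.289 mV

5.289 mV


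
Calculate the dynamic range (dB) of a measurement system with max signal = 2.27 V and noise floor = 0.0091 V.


Dynamic range = 20 * log10(Vmax / Vnoise).
DR = 20 * log10(2.27 / 0.0091)
DR = 20 * log10(249.45)
DR = 47.94 dB

47.94 dB


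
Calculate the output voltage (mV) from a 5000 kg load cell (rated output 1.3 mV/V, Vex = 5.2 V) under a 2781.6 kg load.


Vout = rated_output * Vex * (load / capacity).
Vout = 1.3 * 5.2 * (2781.6 / 5000)
Vout = 1.3 * 5.2 * 0.55632
Vout = 3.761 mV

3.761 mV


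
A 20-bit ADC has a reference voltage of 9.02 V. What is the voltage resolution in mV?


The resolution (LSB) of an ADC is Vref / 2^n.
LSB = 9.02 / 2^20
LSB = 9.02 / 1048576
LSB = 8.6e-06 V = 0.00860214 mV

0.00860214 mV


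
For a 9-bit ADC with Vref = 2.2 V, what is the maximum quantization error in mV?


The maximum quantization error is +/- LSB/2.
LSB = Vref / 2^n = 2.2 / 512 = 0.00429688 V
Max error = LSB / 2 = 0.00429688 / 2 = 0.00214844 V
Max error = 2.1484 mV

2.1484 mV


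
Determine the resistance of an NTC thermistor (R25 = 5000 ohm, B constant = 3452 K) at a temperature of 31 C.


NTC thermistor equation: Rt = R25 * exp(B * (1/T - 1/T25)).
T in Kelvin: 304.15 K, T25 = 298.15 K
1/T - 1/T25 = 1/304.15 - 1/298.15 = -6.617e-05
B * (1/T - 1/T25) = 3452 * -6.617e-05 = -0.2284
Rt = 5000 * exp(-0.2284) = 3979.0 ohm

3979.0 ohm


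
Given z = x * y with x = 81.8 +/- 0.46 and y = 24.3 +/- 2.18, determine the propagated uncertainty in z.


For a product z = x*y, the relative uncertainty is:
uz/z = sqrt((ux/x)^2 + (uy/y)^2)
Relative uncertainties: ux/x = 0.46/81.8 = 0.005623
uy/y = 2.18/24.3 = 0.089712
z = 81.8 * 24.3 = 1987.7
uz = 1987.7 * sqrt(0.005623^2 + 0.089712^2) = 178.674

178.674


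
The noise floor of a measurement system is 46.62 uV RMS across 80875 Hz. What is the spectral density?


Noise spectral density = Vrms / sqrt(BW).
NSD = 46.62 / sqrt(80875)
NSD = 46.62 / 284.3853
NSD = 0.1639 uV/sqrt(Hz)

0.1639 uV/sqrt(Hz)


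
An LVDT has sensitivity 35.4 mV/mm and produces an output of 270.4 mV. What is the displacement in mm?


Displacement = Vout / sensitivity.
d = 270.4 / 35.4
d = 7.638 mm

7.638 mm


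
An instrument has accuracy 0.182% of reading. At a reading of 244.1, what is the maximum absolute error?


Absolute error = (accuracy% / 100) * reading.
Error = (0.182 / 100) * 244.1
Error = 0.00182 * 244.1
Error = 0.4443

0.4443


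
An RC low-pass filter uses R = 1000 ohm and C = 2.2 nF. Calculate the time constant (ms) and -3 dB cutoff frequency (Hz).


Time constant: tau = R * C.
tau = 1000 * 2.20e-09 = 2.2e-06 s
tau = 0.0022 ms
Cutoff frequency: fc = 1 / (2*pi*R*C).
fc = 1 / (2*pi*2.2e-06) = 72343.16 Hz

tau = 0.0022 ms, fc = 72343.16 Hz


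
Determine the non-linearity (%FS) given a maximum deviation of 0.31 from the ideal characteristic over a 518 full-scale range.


Linearity error = (max deviation / full scale) * 100%.
Linearity = (0.31 / 518) * 100
Linearity = 0.06 %FS

0.06 %FS


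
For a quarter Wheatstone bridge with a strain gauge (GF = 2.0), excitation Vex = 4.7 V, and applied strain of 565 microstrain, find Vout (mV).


Quarter bridge output: Vout = (GF * epsilon * Vex) / 4.
Vout = (2.0 * 565e-6 * 4.7) / 4
Vout = 0.005311 / 4 V
Vout = 0.00132775 V = 1.3277 mV

1.3277 mV


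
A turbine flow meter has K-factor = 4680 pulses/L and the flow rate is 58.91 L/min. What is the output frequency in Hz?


Frequency = K * Q / 60 (converting L/min to L/s).
f = 4680 * 58.91 / 60
f = 275698.8 / 60
f = 4594.98 Hz

4594.98 Hz


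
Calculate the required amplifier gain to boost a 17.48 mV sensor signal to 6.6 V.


Gain = Vout / Vin (converting to same units).
G = 6.6 V / 17.48 mV
G = 6600.0 mV / 17.48 mV
G = 377.57

377.57


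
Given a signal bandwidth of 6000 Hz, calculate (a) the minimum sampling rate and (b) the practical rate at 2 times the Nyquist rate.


By Nyquist theorem, fs_min = 2 * fmax.
fs_min = 2 * 6000 = 12000 Hz
Practical rate = 2 * fs_min = 2 * 12000 = 24000 Hz

fs_min = 12000 Hz, fs_practical = 24000 Hz


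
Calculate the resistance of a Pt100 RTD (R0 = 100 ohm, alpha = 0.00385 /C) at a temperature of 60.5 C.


The RTD equation: Rt = R0 * (1 + alpha * T).
Rt = 100 * (1 + 0.00385 * 60.5)
Rt = 100 * (1 + 0.232925)
Rt = 100 * 1.232925
Rt = 123.293 ohm

123.293 ohm


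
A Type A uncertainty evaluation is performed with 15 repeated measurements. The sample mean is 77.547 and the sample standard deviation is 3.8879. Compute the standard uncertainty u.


The standard uncertainty for Type A evaluation is u = s / sqrt(n).
u = 3.8879 / sqrt(15)
u = 3.8879 / 3.873
u = 1.0039

1.0039


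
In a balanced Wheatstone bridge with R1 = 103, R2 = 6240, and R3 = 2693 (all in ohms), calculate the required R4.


At balance: R1*R4 = R2*R3, so R4 = R2*R3/R1.
R4 = 6240 * 2693 / 103
R4 = 16804320 / 103
R4 = 163148.74 ohm

163148.74 ohm


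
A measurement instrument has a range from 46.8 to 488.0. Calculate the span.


Span = upper range - lower range.
Span = 488.0 - (46.8)
Span = 441.2

441.2


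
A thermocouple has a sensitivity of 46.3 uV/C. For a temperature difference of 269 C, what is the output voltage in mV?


The thermocouple output V = sensitivity * dT.
V = 46.3 uV/C * 269 C
V = 12454.7 uV
V = 12.455 mV

12.455 mV


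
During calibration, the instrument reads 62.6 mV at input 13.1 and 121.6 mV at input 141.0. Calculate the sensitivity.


Sensitivity = (y2 - y1) / (x2 - x1).
S = (121.6 - 62.6) / (141.0 - 13.1)
S = 59.0 / 127.9
S = 0.4613 mV/unit

0.4613 mV/unit


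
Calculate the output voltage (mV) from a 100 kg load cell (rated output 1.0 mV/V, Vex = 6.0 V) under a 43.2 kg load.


Vout = rated_output * Vex * (load / capacity).
Vout = 1.0 * 6.0 * (43.2 / 100)
Vout = 1.0 * 6.0 * 0.432
Vout = 2.592 mV

2.592 mV


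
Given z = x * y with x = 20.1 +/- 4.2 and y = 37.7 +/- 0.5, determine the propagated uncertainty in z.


For a product z = x*y, the relative uncertainty is:
uz/z = sqrt((ux/x)^2 + (uy/y)^2)
Relative uncertainties: ux/x = 4.2/20.1 = 0.208955
uy/y = 0.5/37.7 = 0.013263
z = 20.1 * 37.7 = 757.8
uz = 757.8 * sqrt(0.208955^2 + 0.013263^2) = 158.659

158.659


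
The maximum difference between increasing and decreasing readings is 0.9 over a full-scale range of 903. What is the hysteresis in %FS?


Hysteresis = (max difference / full scale) * 100%.
H = (0.9 / 903) * 100
H = 0.1 %FS

0.1 %FS


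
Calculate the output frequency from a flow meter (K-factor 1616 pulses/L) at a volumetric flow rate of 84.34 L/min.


Frequency = K * Q / 60 (converting L/min to L/s).
f = 1616 * 84.34 / 60
f = 136293.44 / 60
f = 2271.56 Hz

2271.56 Hz
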